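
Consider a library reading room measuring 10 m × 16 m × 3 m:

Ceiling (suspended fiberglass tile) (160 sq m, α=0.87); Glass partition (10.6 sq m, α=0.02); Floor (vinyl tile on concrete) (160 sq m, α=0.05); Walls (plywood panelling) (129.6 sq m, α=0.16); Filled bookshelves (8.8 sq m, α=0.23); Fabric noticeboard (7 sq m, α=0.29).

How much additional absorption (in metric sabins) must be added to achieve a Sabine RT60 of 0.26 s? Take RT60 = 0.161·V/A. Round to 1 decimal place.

125.0 sabins

Total absorption A₁ = 160×0.87 + 10.6×0.02 + 160×0.05 + 129.6×0.16 + 8.8×0.23 + 7×0.29
  = 139.200 + 0.212 + 8.000 + 20.736 + 2.024 + 2.030 = 172.202 sq m sabins.
For T = 0.26 s, need A₂ = 0.161·V/T = 0.161·480/0.26 = 297.231 sabins.
Shortfall: 297.231 − 172.202 = 125.0 sabins.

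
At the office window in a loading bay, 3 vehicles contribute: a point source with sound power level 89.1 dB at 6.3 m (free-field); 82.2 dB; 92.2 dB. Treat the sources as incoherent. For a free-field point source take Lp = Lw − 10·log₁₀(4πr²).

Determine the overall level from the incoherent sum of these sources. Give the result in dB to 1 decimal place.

Source at 6.3 m: Lp = 89.1 − 10·log₁₀(4π·6.3²) = 89.1 − 10·log₁₀(498.759) = 62.1 dB.
Σ 10^(Lᵢ/10) = 1.827e+09.
Back to dB: 10·log₁₀ Σ = 92.6 dB.

92.6 dB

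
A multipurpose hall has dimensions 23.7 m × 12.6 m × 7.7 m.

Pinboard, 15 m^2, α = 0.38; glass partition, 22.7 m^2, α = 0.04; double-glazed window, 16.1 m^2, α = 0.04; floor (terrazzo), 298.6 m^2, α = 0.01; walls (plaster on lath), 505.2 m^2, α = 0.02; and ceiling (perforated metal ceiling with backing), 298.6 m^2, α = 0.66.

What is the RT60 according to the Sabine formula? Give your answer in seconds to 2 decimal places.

Total absorption A = 15×0.38 + 22.7×0.04 + 16.1×0.04 + 298.6×0.01 + 505.2×0.02 + 298.6×0.66
  = 5.700 + 0.908 + 0.644 + 2.986 + 10.104 + 197.076 = 217.418 m^2 sabins.
Room volume: 2299.374 m³.
Sabine: RT60 = 0.161 × 2299.374 / 217.418 = 1.70 s.

1.70 s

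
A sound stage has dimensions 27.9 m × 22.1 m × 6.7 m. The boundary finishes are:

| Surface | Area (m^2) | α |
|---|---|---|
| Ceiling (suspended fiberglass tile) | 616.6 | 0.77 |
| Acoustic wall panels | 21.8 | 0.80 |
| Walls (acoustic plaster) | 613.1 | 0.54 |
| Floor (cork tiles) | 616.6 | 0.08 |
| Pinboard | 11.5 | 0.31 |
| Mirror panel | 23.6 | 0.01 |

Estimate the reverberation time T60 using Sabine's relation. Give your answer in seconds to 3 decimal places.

A = Σ Sᵢαᵢ = 616.6*0.77 + 21.8*0.80 + 613.1*0.54 + 616.6*0.08 + 11.5*0.31 + 23.6*0.01 = 876.425 sabins.
V = 27.9·22.1·6.7 = 4131.153 m³.
RT60 = 0.161 · V / A = 0.161 × 4131.153 / 876.425 = 0.759 s.

0.759 seconds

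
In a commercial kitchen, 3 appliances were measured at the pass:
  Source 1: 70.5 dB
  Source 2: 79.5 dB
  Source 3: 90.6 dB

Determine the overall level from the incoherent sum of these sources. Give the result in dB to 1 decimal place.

91.0 dB

Converting to relative power and adding: 10^(70.5/10) + 10^(79.5/10) + 10^(90.6/10) = 1.248e+09.
Combined level = 10 log₁₀(1.248e+09) = 91.0 dB.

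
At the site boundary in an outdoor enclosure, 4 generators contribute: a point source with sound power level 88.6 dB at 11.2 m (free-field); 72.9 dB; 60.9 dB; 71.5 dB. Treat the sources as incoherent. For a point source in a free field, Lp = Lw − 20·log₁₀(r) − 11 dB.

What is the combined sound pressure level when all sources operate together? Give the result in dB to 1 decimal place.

75.5 dB

Source at 11.2 m: Lp = 88.6 − 20·log₁₀(11.2) − 11 = 56.6 dB.
Converting to relative power and adding: 10^(56.6/10) + 10^(72.9/10) + 10^(60.9/10) + 10^(71.5/10) = 3.531e+07.
L_total = 10·log₁₀(3.531e+07) = 75.5 dB.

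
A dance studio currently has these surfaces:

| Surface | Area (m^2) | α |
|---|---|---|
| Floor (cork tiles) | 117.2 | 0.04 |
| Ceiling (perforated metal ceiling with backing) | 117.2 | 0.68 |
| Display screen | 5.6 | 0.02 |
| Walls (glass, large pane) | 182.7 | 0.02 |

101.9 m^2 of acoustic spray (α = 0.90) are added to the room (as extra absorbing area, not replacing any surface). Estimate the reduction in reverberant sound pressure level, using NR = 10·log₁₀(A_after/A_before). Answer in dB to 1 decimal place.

Total absorption A_before = 117.2·0.04 + 117.2·0.68 + 5.6·0.02 + 182.7·0.02
  = 4.688 + 79.696 + 0.112 + 3.654 = 88.150 m^2 sabins.
Added absorption = 101.9 × 0.90 = 91.710 sabins.
New total A_after = 179.860 sabins.
Reduction = 10 log₁₀(A_after/A_before) = 10 log₁₀(2.0404) = 3.1 dB.

3.1 dB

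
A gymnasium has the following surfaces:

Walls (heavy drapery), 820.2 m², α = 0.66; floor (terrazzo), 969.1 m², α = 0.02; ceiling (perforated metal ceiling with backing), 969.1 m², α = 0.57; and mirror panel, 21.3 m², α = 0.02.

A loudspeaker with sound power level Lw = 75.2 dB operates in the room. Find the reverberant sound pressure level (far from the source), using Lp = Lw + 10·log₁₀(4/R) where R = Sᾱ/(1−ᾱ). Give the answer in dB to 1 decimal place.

Σ(Sᵢαᵢ) = 820.2·0.66 + 969.1·0.02 + 969.1·0.57 + 21.3·0.02 = 1113.527; total area S = 2779.7 m².
ᾱ = 1113.527/2779.7 = 0.4006; R = Sᾱ/(1−ᾱ) = 1113.527/(1−0.4006) = 1857.736 m².
Lp = Lw + 10 log₁₀(4/R) = 75.2 -26.67 = 48.5 dB.

48.5 dB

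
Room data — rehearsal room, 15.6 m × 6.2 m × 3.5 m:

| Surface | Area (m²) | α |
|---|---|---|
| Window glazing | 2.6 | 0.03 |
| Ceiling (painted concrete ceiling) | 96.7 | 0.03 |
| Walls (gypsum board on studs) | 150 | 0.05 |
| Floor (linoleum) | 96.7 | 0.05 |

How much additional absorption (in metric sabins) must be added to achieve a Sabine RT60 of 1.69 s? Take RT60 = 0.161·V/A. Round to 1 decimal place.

16.9 sabins

Summing Sᵢαᵢ: 0.078 + 2.901 + 7.500 + 4.835 → A₁ = 15.314 sabins.
V = 338.52 m³. Required absorption A₂ = 0.161 × 338.52 / 1.69 = 32.250 sabins.
Additional absorption ΔA = 32.250 − 15.314 = 16.9 sabins.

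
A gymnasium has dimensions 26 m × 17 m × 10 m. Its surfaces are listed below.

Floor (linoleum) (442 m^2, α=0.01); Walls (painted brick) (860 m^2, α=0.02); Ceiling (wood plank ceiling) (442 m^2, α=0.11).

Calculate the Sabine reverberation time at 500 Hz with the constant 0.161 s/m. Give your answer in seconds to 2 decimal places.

10.13 s

A = Σ Sᵢαᵢ = 442×0.01 + 860×0.02 + 442×0.11 = 70.240 sabins.
Room volume: 4420 m³.
T = 0.161 V/A = 0.161·4420/70.240 = 10.13 s.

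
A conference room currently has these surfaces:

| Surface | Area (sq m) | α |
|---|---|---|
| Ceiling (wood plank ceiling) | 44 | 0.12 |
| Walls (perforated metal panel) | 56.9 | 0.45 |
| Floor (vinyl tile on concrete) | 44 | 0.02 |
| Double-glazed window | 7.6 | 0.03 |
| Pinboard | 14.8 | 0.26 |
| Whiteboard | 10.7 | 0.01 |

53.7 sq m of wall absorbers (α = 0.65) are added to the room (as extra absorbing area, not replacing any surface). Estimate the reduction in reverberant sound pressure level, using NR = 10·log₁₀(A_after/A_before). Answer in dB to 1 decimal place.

2.9 dB

Summing Sᵢαᵢ: 5.280 + 25.605 + 0.880 + 0.228 + 3.848 + 0.107 → A_before = 35.948 sabins.
Treatment contributes 53.7·0.65 = 34.905 sabins.
A_after = 35.948 + 34.905 = 70.853 sabins.
NR = 10·log₁₀(70.853/35.948) = 2.9 dB.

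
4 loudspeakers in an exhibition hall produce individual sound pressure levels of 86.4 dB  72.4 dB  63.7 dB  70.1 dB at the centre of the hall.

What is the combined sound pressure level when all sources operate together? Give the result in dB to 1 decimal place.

86.7 dB

Sum in the linear (power) domain: Σ 10^(Lᵢ/10) = 10^(86.4/10) + 10^(72.4/10) + 10^(63.7/10) + 10^(70.1/10) = 4.665e+08.
L_total = 10·log₁₀(4.665e+08) = 86.7 dB.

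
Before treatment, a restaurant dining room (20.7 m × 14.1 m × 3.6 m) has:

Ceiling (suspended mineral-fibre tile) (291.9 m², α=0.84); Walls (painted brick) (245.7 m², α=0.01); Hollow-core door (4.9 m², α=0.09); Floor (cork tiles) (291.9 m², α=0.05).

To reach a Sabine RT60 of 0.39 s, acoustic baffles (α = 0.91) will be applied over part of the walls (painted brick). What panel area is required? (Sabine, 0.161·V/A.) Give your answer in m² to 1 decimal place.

190.1

Total absorption A₁ = 291.9×0.84 + 245.7×0.01 + 4.9×0.09 + 291.9×0.05
  = 245.196 + 2.457 + 0.441 + 14.595 = 262.689 m² sabins.
Required A₂ = 0.161·1050.732/0.39 = 433.764 sabins.
ΔA needed = 433.764 − 262.689 = 171.075 sabins.
Net gain per m²: Δα = 0.91 − 0.01 = 0.90.
Area = ΔA/Δα = 171.075/0.90 = 190.1 m².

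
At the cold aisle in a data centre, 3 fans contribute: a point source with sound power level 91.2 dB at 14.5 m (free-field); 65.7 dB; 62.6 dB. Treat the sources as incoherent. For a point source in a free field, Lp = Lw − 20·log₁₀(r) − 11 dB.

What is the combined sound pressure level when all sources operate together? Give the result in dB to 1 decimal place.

67.8 dB

Source at 14.5 m: Lp = 91.2 − 20·log₁₀(14.5) − 11 = 57.0 dB.
Sum in the linear (power) domain: Σ 10^(Lᵢ/10) = 10^(57.0/10) + 10^(65.7/10) + 10^(62.6/10) = 6.036e+06.
L_total = 10·log₁₀(6.036e+06) = 67.8 dB.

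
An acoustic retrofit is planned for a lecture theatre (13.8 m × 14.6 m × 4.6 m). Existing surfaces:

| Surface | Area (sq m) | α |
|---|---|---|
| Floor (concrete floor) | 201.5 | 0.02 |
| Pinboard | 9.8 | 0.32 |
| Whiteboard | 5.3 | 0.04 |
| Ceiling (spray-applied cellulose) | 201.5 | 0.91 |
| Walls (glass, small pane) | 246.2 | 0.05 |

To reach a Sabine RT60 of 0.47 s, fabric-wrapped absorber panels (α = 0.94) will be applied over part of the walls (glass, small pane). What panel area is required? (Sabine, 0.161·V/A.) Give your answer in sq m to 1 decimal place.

Total absorption A₁ = 201.5×0.02 + 9.8×0.32 + 5.3×0.04 + 201.5×0.91 + 246.2×0.05
  = 4.030 + 3.136 + 0.212 + 183.365 + 12.310 = 203.053 sq m sabins.
V = 926.808 m³. Target absorption A₂ = 0.161 × 926.808 / 0.47 = 317.481 sabins.
Absorption to add: 317.481 − 203.053 = 114.428 sabins.
Each sq m of panel replacing the walls (glass, small pane) adds (0.94 − 0.05) = 0.89 sabins.
Area = ΔA/Δα = 114.428/0.89 = 128.6 sq m.

128.6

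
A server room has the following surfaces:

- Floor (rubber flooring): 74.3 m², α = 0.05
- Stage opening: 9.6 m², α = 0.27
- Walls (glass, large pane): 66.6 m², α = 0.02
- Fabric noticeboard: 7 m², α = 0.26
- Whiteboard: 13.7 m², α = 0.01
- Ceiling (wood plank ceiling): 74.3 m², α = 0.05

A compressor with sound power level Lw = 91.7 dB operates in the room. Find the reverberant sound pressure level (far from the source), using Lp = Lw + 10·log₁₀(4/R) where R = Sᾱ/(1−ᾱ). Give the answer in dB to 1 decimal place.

86.2 dB

A = 13.311 sabins; S = 245.5 m².
ᾱ = 0.0542, so room constant R = A/(1−ᾱ) = 14.074 m².
Lp = Lw + 10 log₁₀(4/R) = 91.7 -5.46 = 86.2 dB.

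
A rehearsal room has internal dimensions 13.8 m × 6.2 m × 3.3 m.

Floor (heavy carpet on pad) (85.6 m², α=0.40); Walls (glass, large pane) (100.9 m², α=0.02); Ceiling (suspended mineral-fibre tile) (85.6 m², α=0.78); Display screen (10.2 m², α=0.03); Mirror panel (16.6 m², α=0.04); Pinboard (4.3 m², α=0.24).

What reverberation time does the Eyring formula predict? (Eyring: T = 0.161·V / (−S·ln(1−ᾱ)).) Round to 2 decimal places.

0.35 seconds

Total surface area S = 85.6 + 100.9 + 85.6 + 10.2 + 16.6 + 4.3 = 303.2 m².
Absorption A = 85.6×0.40 + 100.9×0.02 + 85.6×0.78 + 10.2×0.03 + 16.6×0.04 + 4.3×0.24 = 105.028 sabins.
ᾱ = 105.028 / 303.2 = 0.3464.
Eyring denominator: −S ln(1−ᾱ) = 128.939.
V = 13.8 × 6.2 × 3.3 = 282.348 m³.
T = 0.161·V/[−S·ln(1−ᾱ)] = 0.161·282.348/128.939 = 0.35 s.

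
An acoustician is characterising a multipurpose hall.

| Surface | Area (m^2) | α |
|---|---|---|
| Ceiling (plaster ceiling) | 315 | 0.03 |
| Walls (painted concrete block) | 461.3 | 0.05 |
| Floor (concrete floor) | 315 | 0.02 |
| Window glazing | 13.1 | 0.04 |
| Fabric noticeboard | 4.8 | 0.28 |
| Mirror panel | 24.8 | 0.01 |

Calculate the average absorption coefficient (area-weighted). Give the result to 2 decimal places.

Total surface area S = 1134.0 m^2.
Σ(Sᵢαᵢ) = 315×0.03 + 461.3×0.05 + 315×0.02 + 13.1×0.04 + 4.8×0.28 + 24.8×0.01 = 40.931.
ᾱ = 40.931 / 1134.0 = 0.04.

0.04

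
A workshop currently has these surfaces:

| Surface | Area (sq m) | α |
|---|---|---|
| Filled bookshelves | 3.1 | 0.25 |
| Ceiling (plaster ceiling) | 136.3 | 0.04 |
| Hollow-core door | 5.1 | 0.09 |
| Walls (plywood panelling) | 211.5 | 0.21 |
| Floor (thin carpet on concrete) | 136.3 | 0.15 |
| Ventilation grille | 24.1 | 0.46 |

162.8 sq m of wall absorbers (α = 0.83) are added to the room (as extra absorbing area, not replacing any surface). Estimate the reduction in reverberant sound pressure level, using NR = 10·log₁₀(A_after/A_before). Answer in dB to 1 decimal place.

4.2 dB

A_before = Σ Sᵢαᵢ = 3.1*0.25 + 136.3*0.04 + 5.1*0.09 + 211.5*0.21 + 136.3*0.15 + 24.1*0.46 = 82.632 sabins.
Treatment contributes 162.8·0.83 = 135.124 sabins.
New total A_after = 217.756 sabins.
NR = 10·log₁₀(217.756/82.632) = 4.2 dB.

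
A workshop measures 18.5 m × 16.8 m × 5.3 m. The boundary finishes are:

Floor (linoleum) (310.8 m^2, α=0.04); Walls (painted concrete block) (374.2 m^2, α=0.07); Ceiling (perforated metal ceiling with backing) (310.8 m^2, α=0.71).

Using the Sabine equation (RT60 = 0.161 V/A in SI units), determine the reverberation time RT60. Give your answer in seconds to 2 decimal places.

1.02 sec

A = Σ Sᵢαᵢ = 310.8*0.04 + 374.2*0.07 + 310.8*0.71 = 259.294 sabins.
Room volume: 1647.24 m³.
Sabine: RT60 = 0.161 × 1647.24 / 259.294 = 1.02 s.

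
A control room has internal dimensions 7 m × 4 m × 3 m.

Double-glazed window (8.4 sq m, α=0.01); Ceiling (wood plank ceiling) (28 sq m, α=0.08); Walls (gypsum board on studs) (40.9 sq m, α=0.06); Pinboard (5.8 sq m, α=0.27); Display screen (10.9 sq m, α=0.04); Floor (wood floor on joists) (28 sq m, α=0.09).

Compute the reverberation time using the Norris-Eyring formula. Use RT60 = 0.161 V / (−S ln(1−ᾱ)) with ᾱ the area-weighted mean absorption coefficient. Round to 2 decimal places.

1.40 s

Total surface area S = 8.4 + 28 + 40.9 + 5.8 + 10.9 + 28 = 122.0 sq m.
Σ(Sᵢαᵢ) = 8.4×0.01 + 28×0.08 + 40.9×0.06 + 5.8×0.27 + 10.9×0.04 + 28×0.09 = 9.300.
ᾱ = 9.300 / 122.0 = 0.0762.
Eyring denominator: −S ln(1−ᾱ) = 9.670.
V = 7 × 4 × 3 = 84 m³.
T = 0.161·V/[−S·ln(1−ᾱ)] = 0.161·84/9.670 = 1.40 s.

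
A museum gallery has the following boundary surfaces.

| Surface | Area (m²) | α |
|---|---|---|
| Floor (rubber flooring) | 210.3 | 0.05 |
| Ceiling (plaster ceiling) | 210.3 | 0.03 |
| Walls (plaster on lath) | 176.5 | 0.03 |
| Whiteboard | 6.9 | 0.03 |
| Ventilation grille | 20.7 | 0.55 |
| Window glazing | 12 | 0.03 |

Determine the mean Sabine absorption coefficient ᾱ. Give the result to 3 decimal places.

0.054

S = Σ Sᵢ = 210.3 + 210.3 + 176.5 + 6.9 + 20.7 + 12 = 636.7 m².
A = 210.3*0.05 + 210.3*0.03 + 176.5*0.03 + 6.9*0.03 + 20.7*0.55 + 12*0.03 = 34.071 sabins.
ᾱ = A/S = 0.054.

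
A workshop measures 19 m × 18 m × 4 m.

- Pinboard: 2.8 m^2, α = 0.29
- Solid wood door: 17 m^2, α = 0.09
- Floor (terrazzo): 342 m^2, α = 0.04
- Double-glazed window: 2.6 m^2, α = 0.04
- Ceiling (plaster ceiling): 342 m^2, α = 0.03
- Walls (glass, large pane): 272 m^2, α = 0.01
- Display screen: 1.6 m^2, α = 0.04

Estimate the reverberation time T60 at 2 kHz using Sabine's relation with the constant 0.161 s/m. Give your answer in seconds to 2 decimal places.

Equivalent absorption area: A = 2.8·0.29 + 17·0.09 + 342·0.04 + 2.6·0.04 + 342·0.03 + 272·0.01 + 1.6·0.04 = 29.170 m^2.
Room volume: 1368 m³.
Sabine: RT60 = 0.161 × 1368 / 29.170 = 7.55 s.

7.55 sec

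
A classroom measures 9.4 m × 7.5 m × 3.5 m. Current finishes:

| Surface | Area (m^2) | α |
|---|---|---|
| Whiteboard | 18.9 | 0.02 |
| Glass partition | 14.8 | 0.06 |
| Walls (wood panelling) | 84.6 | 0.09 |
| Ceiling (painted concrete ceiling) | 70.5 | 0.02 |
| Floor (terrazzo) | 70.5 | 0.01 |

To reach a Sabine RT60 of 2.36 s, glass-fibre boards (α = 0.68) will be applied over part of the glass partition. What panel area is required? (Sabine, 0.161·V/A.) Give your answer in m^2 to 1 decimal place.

Summing Sᵢαᵢ: 0.378 + 0.888 + 7.614 + 1.410 + 0.705 → A₁ = 10.995 sabins.
V = 246.75 m³. Target absorption A₂ = 0.161 × 246.75 / 2.36 = 16.833 sabins.
Absorption to add: 16.833 − 10.995 = 5.838 sabins.
Net gain per m^2: Δα = 0.68 − 0.06 = 0.62.
Panel area = 5.838 / 0.62 = 9.4 m^2.

9.4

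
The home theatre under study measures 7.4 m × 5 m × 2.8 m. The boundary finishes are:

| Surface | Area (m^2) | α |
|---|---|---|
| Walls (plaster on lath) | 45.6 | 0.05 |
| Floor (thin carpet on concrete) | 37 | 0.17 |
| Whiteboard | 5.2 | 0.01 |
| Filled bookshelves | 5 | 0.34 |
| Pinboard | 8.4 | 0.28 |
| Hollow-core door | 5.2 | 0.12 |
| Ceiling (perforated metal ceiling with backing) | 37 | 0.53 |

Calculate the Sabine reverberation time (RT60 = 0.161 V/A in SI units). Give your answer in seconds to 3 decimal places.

0.507 s

A = Σ Sᵢαᵢ = 45.6·0.05 + 37·0.17 + 5.2·0.01 + 5·0.34 + 8.4·0.28 + 5.2·0.12 + 37·0.53 = 32.908 sabins.
Volume V = 7.4 × 5 × 2.8 = 103.6 m³.
Sabine: RT60 = 0.161 × 103.6 / 32.908 = 0.507 s.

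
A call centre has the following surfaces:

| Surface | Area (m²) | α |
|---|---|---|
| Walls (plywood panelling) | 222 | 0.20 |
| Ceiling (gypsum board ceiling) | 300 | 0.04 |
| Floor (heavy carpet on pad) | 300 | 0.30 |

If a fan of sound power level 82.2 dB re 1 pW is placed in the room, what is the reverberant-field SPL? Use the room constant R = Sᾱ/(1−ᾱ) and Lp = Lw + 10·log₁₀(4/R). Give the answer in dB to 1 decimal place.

65.7 dB

Σ(Sᵢαᵢ) = 222×0.20 + 300×0.04 + 300×0.30 = 146.400; total area S = 822.0 m².
ᾱ = 146.400/822.0 = 0.1781; R = Sᾱ/(1−ᾱ) = 146.400/(1−0.1781) = 178.124 m².
Lp = 82.2 + 10·log₁₀(4/178.124) = 82.2 + (-16.49) = 65.7 dB.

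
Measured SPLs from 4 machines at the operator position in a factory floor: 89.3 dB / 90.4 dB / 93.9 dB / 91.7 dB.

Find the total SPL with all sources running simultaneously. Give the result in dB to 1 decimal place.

97.7 dB

Converting to relative power and adding: 10^(89.3/10) + 10^(90.4/10) + 10^(93.9/10) + 10^(91.7/10) = 5.881e+09.
L_total = 10·log₁₀(5.881e+09) = 97.7 dB.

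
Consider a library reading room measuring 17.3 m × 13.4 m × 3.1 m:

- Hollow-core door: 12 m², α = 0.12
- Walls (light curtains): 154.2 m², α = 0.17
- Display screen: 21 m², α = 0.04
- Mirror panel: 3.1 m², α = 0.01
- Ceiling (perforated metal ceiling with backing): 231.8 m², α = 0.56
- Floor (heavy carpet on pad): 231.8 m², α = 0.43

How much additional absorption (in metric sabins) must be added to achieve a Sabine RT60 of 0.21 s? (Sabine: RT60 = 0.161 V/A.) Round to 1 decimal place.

293.0 sabins

Equivalent absorption area: A₁ = 12×0.12 + 154.2×0.17 + 21×0.04 + 3.1×0.01 + 231.8×0.56 + 231.8×0.43 = 258.007 m².
Target A₂ = 0.161·718.642/0.21 = 550.959 sabins (V = 718.642 m³).
Additional absorption ΔA = 550.959 − 258.007 = 293.0 sabins.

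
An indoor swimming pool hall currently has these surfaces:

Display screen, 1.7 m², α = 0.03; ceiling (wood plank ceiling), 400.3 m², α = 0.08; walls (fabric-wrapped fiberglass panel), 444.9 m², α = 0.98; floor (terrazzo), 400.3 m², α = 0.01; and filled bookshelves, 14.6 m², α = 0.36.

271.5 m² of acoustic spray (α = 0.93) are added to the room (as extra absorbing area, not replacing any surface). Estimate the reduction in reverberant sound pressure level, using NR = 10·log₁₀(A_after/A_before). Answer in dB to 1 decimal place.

1.8 dB

A_before = Σ Sᵢαᵢ = 1.7*0.03 + 400.3*0.08 + 444.9*0.98 + 400.3*0.01 + 14.6*0.36 = 477.336 sabins.
Treatment contributes 271.5·0.93 = 252.495 sabins.
A_after = 477.336 + 252.495 = 729.831 sabins.
Reduction = 10 log₁₀(A_after/A_before) = 10 log₁₀(1.5290) = 1.8 dB.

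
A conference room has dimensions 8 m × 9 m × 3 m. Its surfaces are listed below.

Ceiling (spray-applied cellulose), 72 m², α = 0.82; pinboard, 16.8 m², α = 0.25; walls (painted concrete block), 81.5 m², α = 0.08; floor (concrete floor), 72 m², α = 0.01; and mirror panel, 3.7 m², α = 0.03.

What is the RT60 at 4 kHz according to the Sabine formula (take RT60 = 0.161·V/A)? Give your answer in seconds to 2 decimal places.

Total absorption A = 72·0.82 + 16.8·0.25 + 81.5·0.08 + 72·0.01 + 3.7·0.03
  = 59.040 + 4.200 + 6.520 + 0.720 + 0.111 = 70.591 m² sabins.
Volume V = 8 × 9 × 3 = 216 m³.
RT60 = 0.161 · V / A = 0.161 × 216 / 70.591 = 0.49 s.

0.49 seconds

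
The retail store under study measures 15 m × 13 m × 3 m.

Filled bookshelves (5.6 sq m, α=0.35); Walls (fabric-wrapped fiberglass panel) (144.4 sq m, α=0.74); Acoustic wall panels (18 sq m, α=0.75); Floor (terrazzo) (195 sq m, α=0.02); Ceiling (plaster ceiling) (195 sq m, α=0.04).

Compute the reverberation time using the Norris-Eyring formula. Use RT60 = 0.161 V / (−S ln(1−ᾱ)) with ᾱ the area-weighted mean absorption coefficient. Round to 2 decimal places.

0.61 s

S = Σ Sᵢ = 558.0 sq m.
Σ(Sᵢαᵢ) = 5.6×0.35 + 144.4×0.74 + 18×0.75 + 195×0.02 + 195×0.04 = 134.016.
Mean coefficient ᾱ = A/S = 0.2402.
Eyring denominator: −S ln(1−ᾱ) = 153.283.
V = 15 × 13 × 3 = 585 m³.
RT60 = 0.161 × 585 / 153.283 = 0.61 s.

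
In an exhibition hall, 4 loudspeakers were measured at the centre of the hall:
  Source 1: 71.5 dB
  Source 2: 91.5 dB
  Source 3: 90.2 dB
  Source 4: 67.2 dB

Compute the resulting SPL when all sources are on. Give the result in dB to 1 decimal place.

93.9 dB

Converting to relative power and adding: 10^(71.5/10) + 10^(91.5/10) + 10^(90.2/10) + 10^(67.2/10) = 2.479e+09.
L_total = 10·log₁₀(2.479e+09) = 93.9 dB.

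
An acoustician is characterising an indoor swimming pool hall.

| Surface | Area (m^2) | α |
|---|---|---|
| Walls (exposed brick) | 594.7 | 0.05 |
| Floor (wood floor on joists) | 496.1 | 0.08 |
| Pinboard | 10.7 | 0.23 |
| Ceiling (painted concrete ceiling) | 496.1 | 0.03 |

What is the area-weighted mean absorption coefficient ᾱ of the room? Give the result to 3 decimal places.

0.054

Total surface area S = 1597.6 m^2.
Σ(Sᵢαᵢ) = 594.7·0.05 + 496.1·0.08 + 10.7·0.23 + 496.1·0.03 = 86.767.
ᾱ = A/S = 0.054.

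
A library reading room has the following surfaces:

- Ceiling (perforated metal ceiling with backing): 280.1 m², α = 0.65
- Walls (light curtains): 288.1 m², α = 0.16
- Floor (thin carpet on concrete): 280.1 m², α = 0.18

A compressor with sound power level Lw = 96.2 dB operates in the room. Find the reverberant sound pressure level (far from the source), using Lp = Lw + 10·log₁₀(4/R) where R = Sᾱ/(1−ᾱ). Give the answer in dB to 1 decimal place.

Σ(Sᵢαᵢ) = 280.1×0.65 + 288.1×0.16 + 280.1×0.18 = 278.579; total area S = 848.3 m².
ᾱ = 278.579/848.3 = 0.3284; R = Sᾱ/(1−ᾱ) = 278.579/(1−0.3284) = 414.799 m².
Lp = 96.2 + 10·log₁₀(4/414.799) = 96.2 + (-20.16) = 76.0 dB.

76.0 dB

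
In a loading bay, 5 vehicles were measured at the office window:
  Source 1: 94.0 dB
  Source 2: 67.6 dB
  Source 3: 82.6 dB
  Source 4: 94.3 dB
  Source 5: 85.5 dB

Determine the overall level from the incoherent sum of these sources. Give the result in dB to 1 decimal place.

Sum in the linear (power) domain: Σ 10^(Lᵢ/10) = 10^(94.0/10) + 10^(67.6/10) + 10^(82.6/10) + 10^(94.3/10) + 10^(85.5/10) = 5.746e+09.
Combined level = 10 log₁₀(5.746e+09) = 97.6 dB.

97.6 dB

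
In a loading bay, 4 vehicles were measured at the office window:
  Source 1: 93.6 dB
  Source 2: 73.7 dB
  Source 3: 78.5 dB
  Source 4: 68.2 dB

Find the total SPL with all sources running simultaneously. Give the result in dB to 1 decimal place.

93.8 dB

Sum in the linear (power) domain: Σ 10^(Lᵢ/10) = 10^(93.6/10) + 10^(73.7/10) + 10^(78.5/10) + 10^(68.2/10) = 2.392e+09.
L_total = 10·log₁₀(2.392e+09) = 93.8 dB.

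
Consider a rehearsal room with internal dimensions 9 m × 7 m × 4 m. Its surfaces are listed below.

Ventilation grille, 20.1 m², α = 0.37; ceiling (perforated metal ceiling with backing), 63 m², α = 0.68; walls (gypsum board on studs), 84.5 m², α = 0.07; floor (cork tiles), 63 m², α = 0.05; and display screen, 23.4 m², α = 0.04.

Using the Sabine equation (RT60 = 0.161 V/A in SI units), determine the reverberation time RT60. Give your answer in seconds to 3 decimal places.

0.673 s

Equivalent absorption area: A = 20.1·0.37 + 63·0.68 + 84.5·0.07 + 63·0.05 + 23.4·0.04 = 60.278 m².
V = 9·7·4 = 252 m³.
T = 0.161 V/A = 0.161·252/60.278 = 0.673 s.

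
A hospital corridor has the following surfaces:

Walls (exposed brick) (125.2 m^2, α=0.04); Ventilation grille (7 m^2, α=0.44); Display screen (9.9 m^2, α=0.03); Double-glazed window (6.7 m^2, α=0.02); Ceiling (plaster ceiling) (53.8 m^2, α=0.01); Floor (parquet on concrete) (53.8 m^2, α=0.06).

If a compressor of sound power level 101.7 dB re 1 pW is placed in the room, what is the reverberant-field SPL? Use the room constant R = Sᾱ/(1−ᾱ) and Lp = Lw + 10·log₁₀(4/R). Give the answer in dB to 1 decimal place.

96.6 dB

Σ(Sᵢαᵢ) = 125.2×0.04 + 7×0.44 + 9.9×0.03 + 6.7×0.02 + 53.8×0.01 + 53.8×0.06 = 12.285; total area S = 256.4 m^2.
ᾱ = 12.285/256.4 = 0.0479; R = Sᾱ/(1−ᾱ) = 12.285/(1−0.0479) = 12.903 m^2.
Lp = Lw + 10 log₁₀(4/R) = 101.7 -5.09 = 96.6 dB.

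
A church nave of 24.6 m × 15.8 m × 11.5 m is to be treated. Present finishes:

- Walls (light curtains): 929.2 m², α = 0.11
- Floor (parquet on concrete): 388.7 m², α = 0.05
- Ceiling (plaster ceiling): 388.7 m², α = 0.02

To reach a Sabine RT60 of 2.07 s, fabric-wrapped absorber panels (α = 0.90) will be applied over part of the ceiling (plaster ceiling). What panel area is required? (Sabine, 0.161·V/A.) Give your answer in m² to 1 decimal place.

248.0

A₁ = Σ Sᵢαᵢ = 929.2·0.11 + 388.7·0.05 + 388.7·0.02 = 129.421 sabins.
Required A₂ = 0.161·4469.82/2.07 = 347.653 sabins.
Absorption to add: 347.653 − 129.421 = 218.232 sabins.
Net gain per m²: Δα = 0.90 − 0.02 = 0.88.
Panel area = 218.232 / 0.88 = 248.0 m².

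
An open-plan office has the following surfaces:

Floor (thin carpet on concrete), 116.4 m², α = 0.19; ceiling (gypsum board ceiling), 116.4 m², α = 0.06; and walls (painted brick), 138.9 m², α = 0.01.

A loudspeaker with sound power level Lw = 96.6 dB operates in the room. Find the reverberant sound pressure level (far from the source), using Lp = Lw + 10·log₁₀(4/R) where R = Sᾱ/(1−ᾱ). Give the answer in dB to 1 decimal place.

A = 30.489 sabins; S = 371.7 m².
ᾱ = 0.0820, so room constant R = A/(1−ᾱ) = 33.212 m².
Lp = Lw + 10 log₁₀(4/R) = 96.6 -9.19 = 87.4 dB.

87.4 dB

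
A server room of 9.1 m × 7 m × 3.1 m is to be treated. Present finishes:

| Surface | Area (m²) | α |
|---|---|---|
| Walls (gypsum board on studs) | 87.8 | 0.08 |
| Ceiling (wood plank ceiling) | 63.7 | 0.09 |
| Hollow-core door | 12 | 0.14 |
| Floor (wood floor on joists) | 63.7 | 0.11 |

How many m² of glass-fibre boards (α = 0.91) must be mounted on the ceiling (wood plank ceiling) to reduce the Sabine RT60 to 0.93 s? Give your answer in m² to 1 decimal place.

Total absorption A₁ = 87.8×0.08 + 63.7×0.09 + 12×0.14 + 63.7×0.11
  = 7.024 + 5.733 + 1.680 + 7.007 = 21.444 m² sabins.
Required A₂ = 0.161·197.47/0.93 = 34.186 sabins.
Absorption to add: 34.186 − 21.444 = 12.742 sabins.
Net gain per m²: Δα = 0.91 − 0.09 = 0.82.
Panel area = 12.742 / 0.82 = 15.5 m².

15.5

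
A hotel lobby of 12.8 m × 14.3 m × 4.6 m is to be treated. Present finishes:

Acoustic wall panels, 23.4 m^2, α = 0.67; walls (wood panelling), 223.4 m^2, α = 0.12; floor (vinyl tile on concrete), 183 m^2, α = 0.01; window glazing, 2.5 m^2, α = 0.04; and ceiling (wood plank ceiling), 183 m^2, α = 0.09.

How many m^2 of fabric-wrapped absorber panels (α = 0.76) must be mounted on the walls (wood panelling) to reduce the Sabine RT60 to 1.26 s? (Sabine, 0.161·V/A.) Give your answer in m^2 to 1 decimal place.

Equivalent absorption area: A₁ = 23.4·0.67 + 223.4·0.12 + 183·0.01 + 2.5·0.04 + 183·0.09 = 60.886 m^2.
Required A₂ = 0.161·841.984/1.26 = 107.587 sabins.
Absorption to add: 107.587 − 60.886 = 46.701 sabins.
Net gain per m^2: Δα = 0.76 − 0.12 = 0.64.
Panel area = 46.701 / 0.64 = 73.0 m^2.

73.0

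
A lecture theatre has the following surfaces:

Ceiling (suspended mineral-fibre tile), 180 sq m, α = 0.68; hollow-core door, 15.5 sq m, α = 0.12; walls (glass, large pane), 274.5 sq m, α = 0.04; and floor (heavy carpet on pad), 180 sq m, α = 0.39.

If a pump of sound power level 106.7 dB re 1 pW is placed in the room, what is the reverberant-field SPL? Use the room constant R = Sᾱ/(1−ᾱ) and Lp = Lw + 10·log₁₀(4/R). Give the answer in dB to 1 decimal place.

87.9 dB

Σ(Sᵢαᵢ) = 180·0.68 + 15.5·0.12 + 274.5·0.04 + 180·0.39 = 205.440; total area S = 650.0 sq m.
ᾱ = 205.440/650.0 = 0.3161; R = Sᾱ/(1−ᾱ) = 205.440/(1−0.3161) = 300.395 sq m.
Lp = Lw + 10 log₁₀(4/R) = 106.7 -18.76 = 87.9 dB.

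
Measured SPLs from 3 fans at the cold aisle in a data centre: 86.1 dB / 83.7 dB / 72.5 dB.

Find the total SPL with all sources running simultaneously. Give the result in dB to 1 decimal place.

88.2 dB

Sum in the linear (power) domain: Σ 10^(Lᵢ/10) = 10^(86.1/10) + 10^(83.7/10) + 10^(72.5/10) = 6.596e+08.
Back to dB: 10·log₁₀ Σ = 88.2 dB.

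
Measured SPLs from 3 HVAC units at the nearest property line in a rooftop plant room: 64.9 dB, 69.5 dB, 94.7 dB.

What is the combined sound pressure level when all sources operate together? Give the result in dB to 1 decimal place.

94.7 dB

Σ 10^(Lᵢ/10) = 2.963e+09.
Back to dB: 10·log₁₀ Σ = 94.7 dB.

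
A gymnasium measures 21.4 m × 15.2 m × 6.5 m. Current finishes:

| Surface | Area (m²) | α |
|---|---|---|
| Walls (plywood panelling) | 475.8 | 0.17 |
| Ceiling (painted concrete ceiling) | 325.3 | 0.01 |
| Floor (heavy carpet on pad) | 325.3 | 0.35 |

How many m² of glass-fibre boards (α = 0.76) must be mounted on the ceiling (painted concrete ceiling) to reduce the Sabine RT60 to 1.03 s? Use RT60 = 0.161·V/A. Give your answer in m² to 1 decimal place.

Summing Sᵢαᵢ: 80.886 + 3.253 + 113.855 → A₁ = 197.994 sabins.
Required A₂ = 0.161·2114.32/1.03 = 330.491 sabins.
ΔA needed = 330.491 − 197.994 = 132.497 sabins.
Each m² of panel replacing the ceiling (painted concrete ceiling) adds (0.76 − 0.01) = 0.75 sabins.
Area = ΔA/Δα = 132.497/0.75 = 176.7 m².

176.7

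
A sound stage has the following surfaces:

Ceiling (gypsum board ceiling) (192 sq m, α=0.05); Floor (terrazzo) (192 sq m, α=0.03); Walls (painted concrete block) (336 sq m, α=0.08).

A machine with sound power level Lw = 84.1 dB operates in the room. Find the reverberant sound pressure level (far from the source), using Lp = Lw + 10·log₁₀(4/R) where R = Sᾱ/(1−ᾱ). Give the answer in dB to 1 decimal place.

73.6 dB

Σ(Sᵢαᵢ) = 192×0.05 + 192×0.03 + 336×0.08 = 42.240; total area S = 720.0 sq m.
ᾱ = 42.240/720.0 = 0.0587; R = Sᾱ/(1−ᾱ) = 42.240/(1−0.0587) = 44.874 sq m.
Lp = Lw + 10 log₁₀(4/R) = 84.1 -10.50 = 73.6 dB.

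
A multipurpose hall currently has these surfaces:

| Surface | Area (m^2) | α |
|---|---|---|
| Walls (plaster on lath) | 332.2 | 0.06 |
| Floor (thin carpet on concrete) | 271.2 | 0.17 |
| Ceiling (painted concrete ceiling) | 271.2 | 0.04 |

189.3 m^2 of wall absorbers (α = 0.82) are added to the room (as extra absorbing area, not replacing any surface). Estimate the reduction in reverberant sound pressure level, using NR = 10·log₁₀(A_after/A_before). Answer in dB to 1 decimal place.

A_before = Σ Sᵢαᵢ = 332.2*0.06 + 271.2*0.17 + 271.2*0.04 = 76.884 sabins.
Added absorption = 189.3 × 0.82 = 155.226 sabins.
A_after = 76.884 + 155.226 = 232.110 sabins.
NR = 10·log₁₀(232.110/76.884) = 4.8 dB.

4.8 dB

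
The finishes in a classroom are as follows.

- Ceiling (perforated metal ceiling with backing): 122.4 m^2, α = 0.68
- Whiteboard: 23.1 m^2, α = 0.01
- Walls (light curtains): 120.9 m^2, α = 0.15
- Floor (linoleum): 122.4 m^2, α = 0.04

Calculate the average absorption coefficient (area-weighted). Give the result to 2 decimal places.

S = Σ Sᵢ = 122.4 + 23.1 + 120.9 + 122.4 = 388.8 m^2.
Weighted sum Σ Sα = 106.494.
ᾱ = 106.494 / 388.8 = 0.27.

0.27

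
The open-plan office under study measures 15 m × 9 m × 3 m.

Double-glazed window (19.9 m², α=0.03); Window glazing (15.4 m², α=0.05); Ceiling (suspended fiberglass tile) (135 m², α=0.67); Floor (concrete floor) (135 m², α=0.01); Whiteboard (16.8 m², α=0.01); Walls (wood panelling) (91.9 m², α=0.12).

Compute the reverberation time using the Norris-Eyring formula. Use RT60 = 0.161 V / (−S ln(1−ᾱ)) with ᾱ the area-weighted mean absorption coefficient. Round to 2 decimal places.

S = Σ Sᵢ = 414.0 m².
Σ(Sᵢαᵢ) = 19.9×0.03 + 15.4×0.05 + 135×0.67 + 135×0.01 + 16.8×0.01 + 91.9×0.12 = 104.363.
ᾱ = 104.363 / 414.0 = 0.2521.
Eyring denominator: −S ln(1−ᾱ) = 120.261.
V = 15 × 9 × 3 = 405 m³.
T = 0.161·V/[−S·ln(1−ᾱ)] = 0.161·405/120.261 = 0.54 s.

0.54 s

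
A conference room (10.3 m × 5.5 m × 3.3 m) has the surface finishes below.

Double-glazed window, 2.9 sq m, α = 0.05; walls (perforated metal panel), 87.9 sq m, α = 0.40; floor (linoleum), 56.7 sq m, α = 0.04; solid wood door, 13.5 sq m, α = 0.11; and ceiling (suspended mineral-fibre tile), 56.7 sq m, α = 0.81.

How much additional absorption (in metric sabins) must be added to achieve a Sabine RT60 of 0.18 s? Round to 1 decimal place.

82.2 sabins

A₁ = Σ Sᵢαᵢ = 2.9×0.05 + 87.9×0.40 + 56.7×0.04 + 13.5×0.11 + 56.7×0.81 = 84.985 sabins.
For T = 0.18 s, need A₂ = 0.161·V/T = 0.161·186.945/0.18 = 167.212 sabins.
Additional absorption ΔA = 167.212 − 84.985 = 82.2 sabins.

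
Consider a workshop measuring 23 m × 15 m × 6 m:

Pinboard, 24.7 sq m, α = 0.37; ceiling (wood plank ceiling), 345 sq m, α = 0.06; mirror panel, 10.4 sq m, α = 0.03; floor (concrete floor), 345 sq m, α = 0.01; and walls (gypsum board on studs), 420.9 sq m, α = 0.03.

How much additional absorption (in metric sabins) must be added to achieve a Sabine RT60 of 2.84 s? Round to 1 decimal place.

71.1 sabins

Equivalent absorption area: A₁ = 24.7×0.37 + 345×0.06 + 10.4×0.03 + 345×0.01 + 420.9×0.03 = 46.228 sq m.
V = 2070 m³. Required absorption A₂ = 0.161 × 2070 / 2.84 = 117.349 sabins.
Shortfall: 117.349 − 46.228 = 71.1 sabins.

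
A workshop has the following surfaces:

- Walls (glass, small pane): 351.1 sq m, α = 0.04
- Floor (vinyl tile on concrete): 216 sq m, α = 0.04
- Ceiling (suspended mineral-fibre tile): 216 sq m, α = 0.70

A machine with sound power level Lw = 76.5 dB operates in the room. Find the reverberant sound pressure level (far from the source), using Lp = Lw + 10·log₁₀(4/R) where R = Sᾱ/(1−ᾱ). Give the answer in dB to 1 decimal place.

Σ(Sᵢαᵢ) = 351.1·0.04 + 216·0.04 + 216·0.70 = 173.884; total area S = 783.1 sq m.
ᾱ = 173.884/783.1 = 0.2220; R = Sᾱ/(1−ᾱ) = 173.884/(1−0.2220) = 223.501 sq m.
Lp = Lw + 10 log₁₀(4/R) = 76.5 -17.47 = 59.0 dB.

59.0 dB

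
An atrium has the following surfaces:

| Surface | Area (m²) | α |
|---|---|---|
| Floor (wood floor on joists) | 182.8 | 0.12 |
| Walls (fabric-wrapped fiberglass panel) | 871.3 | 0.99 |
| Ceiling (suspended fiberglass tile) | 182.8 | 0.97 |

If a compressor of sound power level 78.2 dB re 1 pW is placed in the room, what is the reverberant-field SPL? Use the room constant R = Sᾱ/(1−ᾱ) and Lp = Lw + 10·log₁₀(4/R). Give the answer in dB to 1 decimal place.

A = 1061.839 sabins; S = 1236.9 m².
ᾱ = 0.8585, so room constant R = A/(1−ᾱ) = 7504.163 m².
Lp = 78.2 + 10·log₁₀(4/7504.163) = 78.2 + (-32.73) = 45.5 dB.

45.5 dB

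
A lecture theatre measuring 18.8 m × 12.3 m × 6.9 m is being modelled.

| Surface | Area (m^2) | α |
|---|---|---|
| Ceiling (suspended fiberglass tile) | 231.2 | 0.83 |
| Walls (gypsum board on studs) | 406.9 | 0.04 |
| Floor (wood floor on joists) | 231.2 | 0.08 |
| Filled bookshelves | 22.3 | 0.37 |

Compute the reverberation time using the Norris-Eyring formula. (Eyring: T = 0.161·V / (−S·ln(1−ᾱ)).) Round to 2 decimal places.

0.94 seconds

Total surface area S = 231.2 + 406.9 + 231.2 + 22.3 = 891.6 m^2.
Absorption A = 231.2·0.83 + 406.9·0.04 + 231.2·0.08 + 22.3·0.37 = 234.919 sabins.
ᾱ = 234.919 / 891.6 = 0.2635.
−S·ln(1−ᾱ) = −891.6 × ln(1 − 0.2635) = 272.692.
V = 18.8 × 12.3 × 6.9 = 1595.556 m³.
RT60 = 0.161 × 1595.556 / 272.692 = 0.94 s.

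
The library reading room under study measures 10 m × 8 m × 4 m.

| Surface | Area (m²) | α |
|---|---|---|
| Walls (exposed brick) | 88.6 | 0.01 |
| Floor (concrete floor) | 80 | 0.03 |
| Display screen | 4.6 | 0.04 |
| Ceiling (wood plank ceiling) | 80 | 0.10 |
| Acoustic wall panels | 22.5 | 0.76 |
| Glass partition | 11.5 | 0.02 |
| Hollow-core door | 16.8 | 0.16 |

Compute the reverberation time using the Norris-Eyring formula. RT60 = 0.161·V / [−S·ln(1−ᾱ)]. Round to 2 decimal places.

Total surface area S = 88.6 + 80 + 4.6 + 80 + 22.5 + 11.5 + 16.8 = 304.0 m².
Σ(Sᵢαᵢ) = 88.6·0.01 + 80·0.03 + 4.6·0.04 + 80·0.10 + 22.5·0.76 + 11.5·0.02 + 16.8·0.16 = 31.488.
ᾱ = 31.488 / 304.0 = 0.1036.
−S·ln(1−ᾱ) = −304.0 × ln(1 − 0.1036) = 33.248.
V = 10 × 8 × 4 = 320 m³.
T = 0.161·V/[−S·ln(1−ᾱ)] = 0.161·320/33.248 = 1.55 s.

1.55 sec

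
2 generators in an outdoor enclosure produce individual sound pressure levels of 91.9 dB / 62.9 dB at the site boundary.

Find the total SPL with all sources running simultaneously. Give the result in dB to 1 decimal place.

91.9 dB

Converting to relative power and adding: 10^(91.9/10) + 10^(62.9/10) = 1.551e+09.
Back to dB: 10·log₁₀ Σ = 91.9 dB.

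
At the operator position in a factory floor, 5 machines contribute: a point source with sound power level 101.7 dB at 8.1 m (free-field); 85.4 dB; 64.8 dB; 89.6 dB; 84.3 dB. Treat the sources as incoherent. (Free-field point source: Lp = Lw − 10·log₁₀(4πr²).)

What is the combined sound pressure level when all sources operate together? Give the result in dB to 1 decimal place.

Source at 8.1 m: Lp = 101.7 − 10·log₁₀(4π·8.1²) = 101.7 − 10·log₁₀(824.480) = 72.5 dB.
Converting to relative power and adding: 10^(72.5/10) + 10^(85.4/10) + 10^(64.8/10) + 10^(89.6/10) + 10^(84.3/10) = 1.549e+09.
Combined level = 10 log₁₀(1.549e+09) = 91.9 dB.

91.9 dB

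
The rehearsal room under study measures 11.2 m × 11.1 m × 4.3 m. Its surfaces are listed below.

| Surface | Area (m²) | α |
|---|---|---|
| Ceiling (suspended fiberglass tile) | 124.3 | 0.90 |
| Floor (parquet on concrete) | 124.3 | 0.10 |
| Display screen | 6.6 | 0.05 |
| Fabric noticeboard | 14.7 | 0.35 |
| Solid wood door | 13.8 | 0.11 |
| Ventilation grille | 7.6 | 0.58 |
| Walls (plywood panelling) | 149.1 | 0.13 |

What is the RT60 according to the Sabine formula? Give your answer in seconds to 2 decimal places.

Equivalent absorption area: A = 124.3·0.90 + 124.3·0.10 + 6.6·0.05 + 14.7·0.35 + 13.8·0.11 + 7.6·0.58 + 149.1·0.13 = 155.084 m².
Volume V = 11.2 × 11.1 × 4.3 = 534.576 m³.
T = 0.161 V/A = 0.161·534.576/155.084 = 0.55 s.

0.55 sec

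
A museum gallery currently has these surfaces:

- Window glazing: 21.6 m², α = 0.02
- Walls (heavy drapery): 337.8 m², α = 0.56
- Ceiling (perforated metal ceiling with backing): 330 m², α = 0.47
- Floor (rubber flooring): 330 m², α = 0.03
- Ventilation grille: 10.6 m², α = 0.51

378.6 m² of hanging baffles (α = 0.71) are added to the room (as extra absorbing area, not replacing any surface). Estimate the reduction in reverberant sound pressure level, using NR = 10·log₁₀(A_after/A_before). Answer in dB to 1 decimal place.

2.4 dB

A_before = Σ Sᵢαᵢ = 21.6·0.02 + 337.8·0.56 + 330·0.47 + 330·0.03 + 10.6·0.51 = 360.006 sabins.
Added absorption = 378.6 × 0.71 = 268.806 sabins.
A_after = 360.006 + 268.806 = 628.812 sabins.
Reduction = 10 log₁₀(A_after/A_before) = 10 log₁₀(1.7467) = 2.4 dB.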